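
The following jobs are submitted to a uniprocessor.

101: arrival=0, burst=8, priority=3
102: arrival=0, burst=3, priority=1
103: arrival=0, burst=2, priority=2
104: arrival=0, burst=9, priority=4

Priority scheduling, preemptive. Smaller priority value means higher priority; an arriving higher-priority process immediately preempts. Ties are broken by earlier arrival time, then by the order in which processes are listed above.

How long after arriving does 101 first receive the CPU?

5

Timeline: | 102 0-3 | 103 3-5 | 101 5-13 | 104 13-22 |
Completion: 101=13  102=3  103=5  104=22
Turnaround (C−A): 101=13  102=3  103=5  104=22
Response(101) = first start − arrival = 5 − 0 = 5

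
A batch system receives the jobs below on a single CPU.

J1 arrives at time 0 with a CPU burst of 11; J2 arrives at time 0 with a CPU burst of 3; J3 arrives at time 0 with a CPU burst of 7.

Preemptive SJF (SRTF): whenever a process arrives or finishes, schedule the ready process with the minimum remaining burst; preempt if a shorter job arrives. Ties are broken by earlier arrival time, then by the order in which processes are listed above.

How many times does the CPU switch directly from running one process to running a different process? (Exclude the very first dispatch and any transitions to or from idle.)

2

Timeline: | J2 0-3 | J3 3-10 | J1 10-21 |
Completion: J1=21  J2=3  J3=10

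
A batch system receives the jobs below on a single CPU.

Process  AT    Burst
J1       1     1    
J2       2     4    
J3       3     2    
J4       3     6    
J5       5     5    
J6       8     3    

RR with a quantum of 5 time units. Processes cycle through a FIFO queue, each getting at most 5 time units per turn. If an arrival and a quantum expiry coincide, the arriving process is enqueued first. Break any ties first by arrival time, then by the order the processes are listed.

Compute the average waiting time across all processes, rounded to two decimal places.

Schedule: | idle 0-1 | J1 1-2 | J2 2-6 | J3 6-8 | J4 8-13 | J5 13-18 | J6 18-21 | J4 21-22 |
Completion: J1=2  J2=6  J3=8  J4=22  J5=18  J6=21
Turnaround (C−A): J1=1  J2=4  J3=5  J4=19  J5=13  J6=13
Waiting times: J1=0, J2=0, J3=3, J4=13, J5=8, J6=10
Average waiting = (0+0+3+13+8+10) / 6 = 34/6 = 5.67

5.67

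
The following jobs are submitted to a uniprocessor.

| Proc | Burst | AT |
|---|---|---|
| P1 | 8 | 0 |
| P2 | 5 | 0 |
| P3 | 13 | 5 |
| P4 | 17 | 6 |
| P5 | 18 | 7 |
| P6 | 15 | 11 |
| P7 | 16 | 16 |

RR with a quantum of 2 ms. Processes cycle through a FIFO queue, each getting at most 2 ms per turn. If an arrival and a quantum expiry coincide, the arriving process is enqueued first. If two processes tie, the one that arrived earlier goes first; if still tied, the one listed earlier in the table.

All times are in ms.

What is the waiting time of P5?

Schedule: | P1 0-2 | P2 2-4 | P1 4-6 | P2 6-8 | P3 8-10 | P4 10-12 | P1 12-14 | P5 14-16 | P2 16-17 | P3 17-19 | P6 19-21 | P4 21-23 | P1 23-25 | P7 25-27 | P5 27-29 | P3 29-31 | P6 31-33 | P4 33-35 | P7 35-37 | P5 37-39 | P3 39-41 | P6 41-43 | P4 43-45 | P7 45-47 | P5 47-49 | P3 49-51 | P6 51-53 | P4 53-55 | P7 55-57 | P5 57-59 | P3 59-61 | P6 61-63 | P4 63-65 | P7 65-67 | P5 67-69 | P3 69-70 | P6 70-72 | P4 72-74 | P7 74-76 | P5 76-78 | P6 78-80 | P4 80-82 | P7 82-84 | P5 84-86 | P6 86-87 | P4 87-88 | P7 88-90 | P5 90-92 |
Completion: P1=25  P2=17  P3=70  P4=88  P5=92  P6=87  P7=90
Waiting(P5) = turnaround − burst = 85 − 18 = 67

67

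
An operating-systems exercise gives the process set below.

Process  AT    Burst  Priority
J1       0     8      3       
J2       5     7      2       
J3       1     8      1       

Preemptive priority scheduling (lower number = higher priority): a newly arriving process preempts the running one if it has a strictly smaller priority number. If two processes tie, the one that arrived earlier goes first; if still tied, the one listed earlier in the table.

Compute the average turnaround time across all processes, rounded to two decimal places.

14.00

Gantt: | J1 0-1 | J3 1-9 | J2 9-16 | J1 16-23 |
Completion: J1=23  J2=16  J3=9
Turnaround times: J1=23, J2=11, J3=8
Average turnaround = (23+11+8) / 3 = 42/3 = 14.00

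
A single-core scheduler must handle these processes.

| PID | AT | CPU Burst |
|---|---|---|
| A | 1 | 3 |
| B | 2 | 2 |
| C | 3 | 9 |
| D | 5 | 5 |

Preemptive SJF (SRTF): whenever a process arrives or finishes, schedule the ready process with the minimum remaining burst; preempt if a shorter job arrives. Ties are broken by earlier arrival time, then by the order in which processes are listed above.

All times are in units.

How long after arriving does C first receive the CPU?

Gantt: | idle 0-1 | A 1-4 | B 4-6 | D 6-11 | C 11-20 |
Completion: A=4  B=6  C=20  D=11
Turnaround (C−A): A=3  B=4  C=17  D=6
Response(C) = first start − arrival = 11 − 3 = 8

8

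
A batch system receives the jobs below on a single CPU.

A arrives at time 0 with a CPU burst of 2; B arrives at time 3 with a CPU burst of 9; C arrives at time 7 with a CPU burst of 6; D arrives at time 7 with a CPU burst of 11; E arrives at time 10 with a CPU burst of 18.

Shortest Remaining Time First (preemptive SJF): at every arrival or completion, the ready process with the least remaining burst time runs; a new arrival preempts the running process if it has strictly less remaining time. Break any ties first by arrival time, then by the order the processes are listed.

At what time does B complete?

Schedule: | A 0-2 | idle 2-3 | B 3-12 | C 12-18 | D 18-29 | E 29-47 |
Completion: A=2  B=12  C=18  D=29  E=47
Turnaround (C−A): A=2  B=9  C=11  D=22  E=37

12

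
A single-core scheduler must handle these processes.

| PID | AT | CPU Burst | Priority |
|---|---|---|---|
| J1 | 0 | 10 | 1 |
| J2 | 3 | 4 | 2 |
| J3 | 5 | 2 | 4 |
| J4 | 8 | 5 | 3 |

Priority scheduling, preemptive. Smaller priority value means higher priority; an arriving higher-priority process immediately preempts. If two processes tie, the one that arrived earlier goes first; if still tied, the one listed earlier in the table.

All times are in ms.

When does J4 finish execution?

Gantt: | J1 0-10 | J2 10-14 | J4 14-19 | J3 19-21 |
Completion: J1=10  J2=14  J3=21  J4=19
Turnaround (C−A): J1=10  J2=11  J3=16  J4=11

19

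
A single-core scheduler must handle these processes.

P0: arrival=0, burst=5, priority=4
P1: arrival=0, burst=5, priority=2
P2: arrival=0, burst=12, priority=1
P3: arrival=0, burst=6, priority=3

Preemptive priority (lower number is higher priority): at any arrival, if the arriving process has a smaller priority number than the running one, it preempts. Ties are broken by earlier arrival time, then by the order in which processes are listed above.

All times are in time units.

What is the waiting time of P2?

0

Timeline: | P2 0-12 | P1 12-17 | P3 17-23 | P0 23-28 |
Completion: P0=28  P1=17  P2=12  P3=23
Waiting(P2) = turnaround − burst = 12 − 12 = 0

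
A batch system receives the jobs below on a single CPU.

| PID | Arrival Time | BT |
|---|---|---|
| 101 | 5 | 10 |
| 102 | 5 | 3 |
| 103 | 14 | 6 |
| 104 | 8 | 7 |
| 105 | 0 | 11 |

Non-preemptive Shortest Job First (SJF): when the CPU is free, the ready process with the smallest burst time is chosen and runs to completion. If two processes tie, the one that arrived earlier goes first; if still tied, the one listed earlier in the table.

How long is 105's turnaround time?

Schedule: | 105 0-11 | 102 11-14 | 103 14-20 | 104 20-27 | 101 27-37 |
Completion: 101=37  102=14  103=20  104=27  105=11
Turnaround (C−A): 101=32  102=9  103=6  104=19  105=11
Turnaround(105) = completion − arrival = 11 − 0 = 11

11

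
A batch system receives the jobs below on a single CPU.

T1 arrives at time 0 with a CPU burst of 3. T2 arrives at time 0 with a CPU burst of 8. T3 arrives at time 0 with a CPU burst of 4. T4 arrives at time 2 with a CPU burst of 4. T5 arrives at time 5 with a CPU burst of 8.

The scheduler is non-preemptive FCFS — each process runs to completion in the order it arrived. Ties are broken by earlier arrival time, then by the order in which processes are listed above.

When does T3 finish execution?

Gantt: | T1 0-3 | T2 3-11 | T3 11-15 | T4 15-19 | T5 19-27 |
Completion: T1=3  T2=11  T3=15  T4=19  T5=27
Turnaround (C−A): T1=3  T2=11  T3=15  T4=17  T5=22

15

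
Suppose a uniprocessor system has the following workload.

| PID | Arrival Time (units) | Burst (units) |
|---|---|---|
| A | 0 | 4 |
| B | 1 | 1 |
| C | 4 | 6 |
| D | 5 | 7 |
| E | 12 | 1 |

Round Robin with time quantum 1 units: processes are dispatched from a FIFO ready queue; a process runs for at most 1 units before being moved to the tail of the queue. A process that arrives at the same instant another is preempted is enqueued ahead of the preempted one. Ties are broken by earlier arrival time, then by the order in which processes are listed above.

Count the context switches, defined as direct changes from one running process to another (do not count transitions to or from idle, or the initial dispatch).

Schedule: | A 0-1 | B 1-2 | A 2-4 | C 4-5 | A 5-6 | D 6-7 | C 7-8 | D 8-9 | C 9-10 | D 10-11 | C 11-12 | D 12-13 | E 13-14 | C 14-15 | D 15-16 | C 16-17 | D 17-19 |
Completion: A=6  B=2  C=17  D=19  E=14
Turnaround (C−A): A=6  B=1  C=13  D=14  E=2

16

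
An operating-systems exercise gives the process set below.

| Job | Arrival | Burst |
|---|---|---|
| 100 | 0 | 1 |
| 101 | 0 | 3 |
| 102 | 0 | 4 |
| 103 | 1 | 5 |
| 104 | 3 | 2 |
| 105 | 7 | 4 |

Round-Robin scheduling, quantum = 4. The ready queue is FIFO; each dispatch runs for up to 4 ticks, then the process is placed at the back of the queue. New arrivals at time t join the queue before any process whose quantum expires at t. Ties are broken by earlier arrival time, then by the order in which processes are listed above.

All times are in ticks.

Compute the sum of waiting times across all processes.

Timeline: | 100 0-1 | 101 1-4 | 102 4-8 | 103 8-12 | 104 12-14 | 105 14-18 | 103 18-19 |
Completion: 100=1  101=4  102=8  103=19  104=14  105=18
Turnaround (C−A): 100=1  101=4  102=8  103=18  104=11  105=11
Waiting = turnaround − burst: 100=0, 101=1, 102=4, 103=13, 104=9, 105=7
Total waiting = 0 + 1 + 4 + 13 + 9 + 7 = 34

34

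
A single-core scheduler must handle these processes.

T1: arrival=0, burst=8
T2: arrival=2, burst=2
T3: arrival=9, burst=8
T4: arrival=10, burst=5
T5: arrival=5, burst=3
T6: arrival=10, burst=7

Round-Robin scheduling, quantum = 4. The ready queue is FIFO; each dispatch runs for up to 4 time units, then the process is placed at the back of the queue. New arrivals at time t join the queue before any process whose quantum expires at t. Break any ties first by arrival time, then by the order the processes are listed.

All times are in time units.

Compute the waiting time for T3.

Schedule: | T1 0-4 | T2 4-6 | T1 6-10 | T5 10-13 | T3 13-17 | T4 17-21 | T6 21-25 | T3 25-29 | T4 29-30 | T6 30-33 |
Completion: T1=10  T2=6  T3=29  T4=30  T5=13  T6=33
Turnaround (C−A): T1=10  T2=4  T3=20  T4=20  T5=8  T6=23
Waiting(T3) = turnaround − burst = 20 − 8 = 12

12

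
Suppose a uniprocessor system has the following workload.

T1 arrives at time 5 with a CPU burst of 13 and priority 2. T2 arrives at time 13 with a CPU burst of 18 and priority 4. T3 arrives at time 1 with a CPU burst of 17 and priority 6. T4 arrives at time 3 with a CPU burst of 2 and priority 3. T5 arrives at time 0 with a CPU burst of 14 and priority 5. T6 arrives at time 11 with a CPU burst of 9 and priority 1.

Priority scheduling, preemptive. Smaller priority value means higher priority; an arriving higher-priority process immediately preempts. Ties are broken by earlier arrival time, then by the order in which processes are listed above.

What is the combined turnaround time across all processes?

193

Gantt: | T5 0-3 | T4 3-5 | T1 5-11 | T6 11-20 | T1 20-27 | T2 27-45 | T5 45-56 | T3 56-73 |
Completion: T1=27  T2=45  T3=73  T4=5  T5=56  T6=20
Turnaround (C−A): T1=22  T2=32  T3=72  T4=2  T5=56  T6=9
Turnaround = completion − arrival: T1=22, T2=32, T3=72, T4=2, T5=56, T6=9
Total turnaround = 22 + 32 + 72 + 2 + 56 + 9 = 193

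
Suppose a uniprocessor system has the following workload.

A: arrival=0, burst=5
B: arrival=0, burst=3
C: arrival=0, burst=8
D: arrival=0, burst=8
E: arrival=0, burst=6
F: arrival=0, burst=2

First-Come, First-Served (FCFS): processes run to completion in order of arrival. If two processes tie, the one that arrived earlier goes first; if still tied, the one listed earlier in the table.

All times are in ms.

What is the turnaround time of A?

5

Gantt: | A 0-5 | B 5-8 | C 8-16 | D 16-24 | E 24-30 | F 30-32 |
Completion: A=5  B=8  C=16  D=24  E=30  F=32
Turnaround (C−A): A=5  B=8  C=16  D=24  E=30  F=32
Turnaround(A) = completion − arrival = 5 − 0 = 5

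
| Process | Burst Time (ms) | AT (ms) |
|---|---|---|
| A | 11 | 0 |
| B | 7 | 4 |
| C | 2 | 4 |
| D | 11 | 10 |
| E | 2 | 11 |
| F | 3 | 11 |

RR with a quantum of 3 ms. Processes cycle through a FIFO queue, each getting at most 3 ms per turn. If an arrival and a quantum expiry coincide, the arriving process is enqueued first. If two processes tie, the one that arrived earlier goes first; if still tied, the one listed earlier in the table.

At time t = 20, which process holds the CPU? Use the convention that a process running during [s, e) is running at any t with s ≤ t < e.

E

Gantt: | A 0-6 | B 6-9 | C 9-11 | A 11-14 | B 14-17 | D 17-20 | E 20-22 | F 22-25 | A 25-27 | B 27-28 | D 28-36 |
Completion: A=27  B=28  C=11  D=36  E=22  F=25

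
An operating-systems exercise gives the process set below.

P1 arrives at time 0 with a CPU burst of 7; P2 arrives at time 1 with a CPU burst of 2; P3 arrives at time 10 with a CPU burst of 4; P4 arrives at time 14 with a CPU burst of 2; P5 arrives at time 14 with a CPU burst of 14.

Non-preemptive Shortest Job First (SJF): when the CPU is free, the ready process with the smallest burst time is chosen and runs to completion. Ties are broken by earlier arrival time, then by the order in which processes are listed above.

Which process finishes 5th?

Timeline: | P1 0-7 | P2 7-9 | idle 9-10 | P3 10-14 | P4 14-16 | P5 16-30 |
Completion: P1=7  P2=9  P3=14  P4=16  P5=30
Turnaround (C−A): P1=7  P2=8  P3=4  P4=2  P5=16
Finish order: P1 → P2 → P3 → P4 → P5

P5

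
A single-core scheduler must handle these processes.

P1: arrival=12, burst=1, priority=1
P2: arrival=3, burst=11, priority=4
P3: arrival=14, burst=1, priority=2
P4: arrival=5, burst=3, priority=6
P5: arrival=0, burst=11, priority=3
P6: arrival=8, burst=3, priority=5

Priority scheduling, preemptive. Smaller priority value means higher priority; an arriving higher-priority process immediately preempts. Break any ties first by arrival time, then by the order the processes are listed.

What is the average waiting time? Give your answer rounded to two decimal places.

8.00

Gantt: | P5 0-11 | P2 11-12 | P1 12-13 | P2 13-14 | P3 14-15 | P2 15-24 | P6 24-27 | P4 27-30 |
Completion: P1=13  P2=24  P3=15  P4=30  P5=11  P6=27
Waiting times: P1=0, P2=10, P3=0, P4=22, P5=0, P6=16
Average waiting = (0+10+0+22+0+16) / 6 = 48/6 = 8.00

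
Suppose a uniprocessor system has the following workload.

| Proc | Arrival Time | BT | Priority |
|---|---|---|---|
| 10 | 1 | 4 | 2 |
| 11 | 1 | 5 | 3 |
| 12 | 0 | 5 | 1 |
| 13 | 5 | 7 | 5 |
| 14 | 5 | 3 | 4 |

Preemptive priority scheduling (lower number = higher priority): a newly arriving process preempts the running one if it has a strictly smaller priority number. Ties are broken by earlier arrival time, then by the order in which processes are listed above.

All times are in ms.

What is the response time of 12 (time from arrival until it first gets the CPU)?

Schedule: | 12 0-5 | 10 5-9 | 11 9-14 | 14 14-17 | 13 17-24 |
Completion: 10=9  11=14  12=5  13=24  14=17
Response(12) = first start − arrival = 0 − 0 = 0

0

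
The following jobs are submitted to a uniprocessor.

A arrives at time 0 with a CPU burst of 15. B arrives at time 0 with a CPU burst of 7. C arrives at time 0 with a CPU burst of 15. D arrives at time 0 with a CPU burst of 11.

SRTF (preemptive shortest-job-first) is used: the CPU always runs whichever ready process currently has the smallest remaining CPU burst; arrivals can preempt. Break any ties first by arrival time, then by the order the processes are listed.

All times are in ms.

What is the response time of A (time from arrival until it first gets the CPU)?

Gantt: | B 0-7 | D 7-18 | A 18-33 | C 33-48 |
Completion: A=33  B=7  C=48  D=18
Response(A) = first start − arrival = 18 − 0 = 18

18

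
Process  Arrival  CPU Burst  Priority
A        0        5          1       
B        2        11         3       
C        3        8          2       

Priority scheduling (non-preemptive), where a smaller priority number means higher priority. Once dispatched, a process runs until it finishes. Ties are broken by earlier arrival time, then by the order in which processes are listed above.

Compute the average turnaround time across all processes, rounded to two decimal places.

12.33

Gantt: | A 0-5 | C 5-13 | B 13-24 |
Completion: A=5  B=24  C=13
Turnaround (C−A): A=5  B=22  C=10
Turnaround times: A=5, B=22, C=10
Average turnaround = (5+22+10) / 3 = 37/3 = 12.33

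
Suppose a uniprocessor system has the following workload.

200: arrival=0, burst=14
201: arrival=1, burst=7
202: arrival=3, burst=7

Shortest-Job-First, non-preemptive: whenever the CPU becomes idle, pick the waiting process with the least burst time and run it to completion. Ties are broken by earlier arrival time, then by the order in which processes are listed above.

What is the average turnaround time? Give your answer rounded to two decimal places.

19.67

Gantt: | 200 0-14 | 201 14-21 | 202 21-28 |
Completion: 200=14  201=21  202=28
Turnaround (C−A): 200=14  201=20  202=25
Turnaround times: 200=14, 201=20, 202=25
Average turnaround = (14+20+25) / 3 = 59/3 = 19.67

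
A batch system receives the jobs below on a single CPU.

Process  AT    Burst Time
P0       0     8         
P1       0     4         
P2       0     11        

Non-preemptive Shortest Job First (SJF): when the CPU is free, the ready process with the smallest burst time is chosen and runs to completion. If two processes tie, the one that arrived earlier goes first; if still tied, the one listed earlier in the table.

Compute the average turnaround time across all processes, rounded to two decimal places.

Gantt: | P1 0-4 | P0 4-12 | P2 12-23 |
Completion: P0=12  P1=4  P2=23
Turnaround (C−A): P0=12  P1=4  P2=23
Turnaround times: P0=12, P1=4, P2=23
Average turnaround = (12+4+23) / 3 = 39/3 = 13.00

13.00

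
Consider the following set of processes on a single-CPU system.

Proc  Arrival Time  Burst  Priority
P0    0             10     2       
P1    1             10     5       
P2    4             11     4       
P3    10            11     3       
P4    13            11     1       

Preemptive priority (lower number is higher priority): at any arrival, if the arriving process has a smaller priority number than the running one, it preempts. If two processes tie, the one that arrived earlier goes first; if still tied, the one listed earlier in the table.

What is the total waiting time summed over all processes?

Schedule: | P0 0-10 | P3 10-13 | P4 13-24 | P3 24-32 | P2 32-43 | P1 43-53 |
Completion: P0=10  P1=53  P2=43  P3=32  P4=24
Waiting = turnaround − burst: P0=0, P1=42, P2=28, P3=11, P4=0
Total waiting = 0 + 42 + 28 + 11 + 0 = 81

81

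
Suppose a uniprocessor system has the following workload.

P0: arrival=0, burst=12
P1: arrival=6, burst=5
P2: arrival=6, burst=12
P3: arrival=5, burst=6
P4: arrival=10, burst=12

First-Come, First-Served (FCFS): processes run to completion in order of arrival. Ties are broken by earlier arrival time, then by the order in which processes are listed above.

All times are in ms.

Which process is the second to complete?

Timeline: | P0 0-12 | P3 12-18 | P1 18-23 | P2 23-35 | P4 35-47 |
Completion: P0=12  P1=23  P2=35  P3=18  P4=47
Finish order: P0 → P3 → P1 → P2 → P4

P3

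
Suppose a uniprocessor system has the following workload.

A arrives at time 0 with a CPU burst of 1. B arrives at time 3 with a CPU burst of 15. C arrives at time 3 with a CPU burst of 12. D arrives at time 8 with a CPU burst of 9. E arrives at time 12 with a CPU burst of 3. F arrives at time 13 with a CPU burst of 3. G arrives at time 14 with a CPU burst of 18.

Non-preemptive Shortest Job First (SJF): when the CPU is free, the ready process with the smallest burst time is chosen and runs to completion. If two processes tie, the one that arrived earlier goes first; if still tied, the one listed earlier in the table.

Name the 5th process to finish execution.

D

Schedule: | A 0-1 | idle 1-3 | C 3-15 | E 15-18 | F 18-21 | D 21-30 | B 30-45 | G 45-63 |
Completion: A=1  B=45  C=15  D=30  E=18  F=21  G=63
Turnaround (C−A): A=1  B=42  C=12  D=22  E=6  F=8  G=49
Finish order: A → C → E → F → D → B → G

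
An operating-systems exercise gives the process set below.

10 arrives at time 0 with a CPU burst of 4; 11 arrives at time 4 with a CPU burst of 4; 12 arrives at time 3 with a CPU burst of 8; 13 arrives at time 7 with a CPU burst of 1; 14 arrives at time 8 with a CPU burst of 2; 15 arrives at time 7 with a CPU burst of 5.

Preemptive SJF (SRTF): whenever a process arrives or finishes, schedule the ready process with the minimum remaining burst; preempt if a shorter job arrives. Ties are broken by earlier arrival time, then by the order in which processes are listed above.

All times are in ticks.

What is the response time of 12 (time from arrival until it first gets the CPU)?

Timeline: | 10 0-4 | 11 4-8 | 13 8-9 | 14 9-11 | 15 11-16 | 12 16-24 |
Completion: 10=4  11=8  12=24  13=9  14=11  15=16
Turnaround (C−A): 10=4  11=4  12=21  13=2  14=3  15=9
Response(12) = first start − arrival = 16 − 3 = 13

13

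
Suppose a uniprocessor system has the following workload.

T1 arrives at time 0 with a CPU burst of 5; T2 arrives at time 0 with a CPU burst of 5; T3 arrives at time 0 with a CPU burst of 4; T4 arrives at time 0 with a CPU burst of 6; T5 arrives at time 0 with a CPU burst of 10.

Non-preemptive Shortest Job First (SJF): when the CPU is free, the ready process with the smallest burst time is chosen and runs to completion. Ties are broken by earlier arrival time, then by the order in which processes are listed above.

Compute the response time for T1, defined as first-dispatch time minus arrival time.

4

Timeline: | T3 0-4 | T1 4-9 | T2 9-14 | T4 14-20 | T5 20-30 |
Completion: T1=9  T2=14  T3=4  T4=20  T5=30
Turnaround (C−A): T1=9  T2=14  T3=4  T4=20  T5=30
Response(T1) = first start − arrival = 4 − 0 = 4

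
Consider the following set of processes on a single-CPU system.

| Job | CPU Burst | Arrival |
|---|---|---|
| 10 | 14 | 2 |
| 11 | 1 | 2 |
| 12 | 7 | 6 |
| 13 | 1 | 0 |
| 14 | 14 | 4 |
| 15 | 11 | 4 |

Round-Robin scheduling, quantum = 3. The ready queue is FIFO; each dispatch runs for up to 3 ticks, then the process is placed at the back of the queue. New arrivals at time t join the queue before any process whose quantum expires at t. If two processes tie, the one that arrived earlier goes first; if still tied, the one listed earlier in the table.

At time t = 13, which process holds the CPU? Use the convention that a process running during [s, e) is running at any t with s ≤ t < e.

Gantt: | 13 0-1 | idle 1-2 | 10 2-5 | 11 5-6 | 14 6-9 | 15 9-12 | 10 12-15 | 12 15-18 | 14 18-21 | 15 21-24 | 10 24-27 | 12 27-30 | 14 30-33 | 15 33-36 | 10 36-39 | 12 39-40 | 14 40-43 | 15 43-45 | 10 45-47 | 14 47-49 |
Completion: 10=47  11=6  12=40  13=1  14=49  15=45
Turnaround (C−A): 10=45  11=4  12=34  13=1  14=45  15=41

10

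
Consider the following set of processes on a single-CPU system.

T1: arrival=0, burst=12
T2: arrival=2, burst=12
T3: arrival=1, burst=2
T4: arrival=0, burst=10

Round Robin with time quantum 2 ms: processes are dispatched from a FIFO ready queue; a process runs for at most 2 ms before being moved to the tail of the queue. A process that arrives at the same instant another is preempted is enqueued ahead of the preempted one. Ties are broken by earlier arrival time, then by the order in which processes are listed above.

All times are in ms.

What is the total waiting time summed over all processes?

Gantt: | T1 0-2 | T4 2-4 | T3 4-6 | T2 6-8 | T1 8-10 | T4 10-12 | T2 12-14 | T1 14-16 | T4 16-18 | T2 18-20 | T1 20-22 | T4 22-24 | T2 24-26 | T1 26-28 | T4 28-30 | T2 30-32 | T1 32-34 | T2 34-36 |
Completion: T1=34  T2=36  T3=6  T4=30
Turnaround (C−A): T1=34  T2=34  T3=5  T4=30
Waiting = turnaround − burst: T1=22, T2=22, T3=3, T4=20
Total waiting = 22 + 22 + 3 + 20 = 67

67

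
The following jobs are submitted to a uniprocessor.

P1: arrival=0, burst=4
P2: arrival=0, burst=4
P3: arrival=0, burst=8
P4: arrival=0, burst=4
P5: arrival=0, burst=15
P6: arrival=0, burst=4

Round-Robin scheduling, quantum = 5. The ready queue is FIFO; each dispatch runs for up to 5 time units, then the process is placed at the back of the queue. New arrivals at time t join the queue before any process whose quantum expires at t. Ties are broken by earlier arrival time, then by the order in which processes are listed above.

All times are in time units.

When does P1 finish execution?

Timeline: | P1 0-4 | P2 4-8 | P3 8-13 | P4 13-17 | P5 17-22 | P6 22-26 | P3 26-29 | P5 29-39 |
Completion: P1=4  P2=8  P3=29  P4=17  P5=39  P6=26

4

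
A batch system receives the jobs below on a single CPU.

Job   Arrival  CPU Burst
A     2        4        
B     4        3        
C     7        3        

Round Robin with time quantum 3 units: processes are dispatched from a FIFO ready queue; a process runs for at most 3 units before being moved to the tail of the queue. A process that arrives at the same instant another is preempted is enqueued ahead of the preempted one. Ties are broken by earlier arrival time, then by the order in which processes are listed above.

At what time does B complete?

8

Schedule: | idle 0-2 | A 2-5 | B 5-8 | A 8-9 | C 9-12 |
Completion: A=9  B=8  C=12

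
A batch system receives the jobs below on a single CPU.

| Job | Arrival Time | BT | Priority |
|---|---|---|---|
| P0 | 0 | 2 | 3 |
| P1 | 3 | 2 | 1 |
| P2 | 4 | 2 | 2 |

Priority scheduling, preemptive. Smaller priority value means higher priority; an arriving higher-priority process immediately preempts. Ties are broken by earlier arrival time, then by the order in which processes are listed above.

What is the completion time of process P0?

2

Timeline: | P0 0-2 | idle 2-3 | P1 3-5 | P2 5-7 |
Completion: P0=2  P1=5  P2=7
Turnaround (C−A): P0=2  P1=2  P2=3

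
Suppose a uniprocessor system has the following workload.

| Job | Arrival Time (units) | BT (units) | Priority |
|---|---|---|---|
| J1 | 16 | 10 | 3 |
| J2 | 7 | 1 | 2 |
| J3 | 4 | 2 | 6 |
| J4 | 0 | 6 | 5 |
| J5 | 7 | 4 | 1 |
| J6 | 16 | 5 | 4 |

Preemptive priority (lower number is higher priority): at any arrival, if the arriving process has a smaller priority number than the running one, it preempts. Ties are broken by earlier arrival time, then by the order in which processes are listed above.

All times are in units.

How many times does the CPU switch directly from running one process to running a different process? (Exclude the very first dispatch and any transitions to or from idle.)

5

Gantt: | J4 0-6 | J3 6-7 | J5 7-11 | J2 11-12 | J3 12-13 | idle 13-16 | J1 16-26 | J6 26-31 |
Completion: J1=26  J2=12  J3=13  J4=6  J5=11  J6=31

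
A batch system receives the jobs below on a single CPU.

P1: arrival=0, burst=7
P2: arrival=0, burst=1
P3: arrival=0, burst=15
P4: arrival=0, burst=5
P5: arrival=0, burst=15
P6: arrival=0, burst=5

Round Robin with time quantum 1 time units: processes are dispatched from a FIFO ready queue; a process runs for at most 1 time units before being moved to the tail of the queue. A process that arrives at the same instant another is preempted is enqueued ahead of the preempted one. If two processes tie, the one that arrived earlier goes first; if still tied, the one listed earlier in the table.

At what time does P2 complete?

2

Gantt: | P1 0-1 | P2 1-2 | P3 2-3 | P4 3-4 | P5 4-5 | P6 5-6 | P1 6-7 | P3 7-8 | P4 8-9 | P5 9-10 | P6 10-11 | P1 11-12 | P3 12-13 | P4 13-14 | P5 14-15 | P6 15-16 | P1 16-17 | P3 17-18 | P4 18-19 | P5 19-20 | P6 20-21 | P1 21-22 | P3 22-23 | P4 23-24 | P5 24-25 | P6 25-26 | P1 26-27 | P3 27-28 | P5 28-29 | P1 29-30 | P3 30-31 | P5 31-32 | P3 32-33 | P5 33-34 | P3 34-35 | P5 35-36 | P3 36-37 | P5 37-38 | P3 38-39 | P5 39-40 | P3 40-41 | P5 41-42 | P3 42-43 | P5 43-44 | P3 44-45 | P5 45-46 | P3 46-47 | P5 47-48 |
Completion: P1=30  P2=2  P3=47  P4=24  P5=48  P6=26
Turnaround (C−A): P1=30  P2=2  P3=47  P4=24  P5=48  P6=26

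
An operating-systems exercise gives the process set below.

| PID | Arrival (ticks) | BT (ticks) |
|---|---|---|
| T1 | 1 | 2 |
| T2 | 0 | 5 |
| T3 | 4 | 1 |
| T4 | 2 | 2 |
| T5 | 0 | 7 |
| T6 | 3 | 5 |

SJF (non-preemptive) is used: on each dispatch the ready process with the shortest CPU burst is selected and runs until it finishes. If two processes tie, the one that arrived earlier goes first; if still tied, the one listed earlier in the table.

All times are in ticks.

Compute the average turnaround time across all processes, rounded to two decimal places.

9.33

Timeline: | T2 0-5 | T3 5-6 | T1 6-8 | T4 8-10 | T6 10-15 | T5 15-22 |
Completion: T1=8  T2=5  T3=6  T4=10  T5=22  T6=15
Turnaround (C−A): T1=7  T2=5  T3=2  T4=8  T5=22  T6=12
Turnaround times: T1=7, T2=5, T3=2, T4=8, T5=22, T6=12
Average turnaround = (7+5+2+8+22+12) / 6 = 56/6 = 9.33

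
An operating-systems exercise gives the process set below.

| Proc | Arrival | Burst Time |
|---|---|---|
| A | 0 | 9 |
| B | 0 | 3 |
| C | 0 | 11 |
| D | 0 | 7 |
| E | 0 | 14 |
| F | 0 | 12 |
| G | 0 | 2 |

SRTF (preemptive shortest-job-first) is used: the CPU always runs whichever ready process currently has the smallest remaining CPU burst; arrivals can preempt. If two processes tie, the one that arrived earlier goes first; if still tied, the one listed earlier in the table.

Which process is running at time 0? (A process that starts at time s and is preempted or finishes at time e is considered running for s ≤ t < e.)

Timeline: | G 0-2 | B 2-5 | D 5-12 | A 12-21 | C 21-32 | F 32-44 | E 44-58 |
Completion: A=21  B=5  C=32  D=12  E=58  F=44  G=2

G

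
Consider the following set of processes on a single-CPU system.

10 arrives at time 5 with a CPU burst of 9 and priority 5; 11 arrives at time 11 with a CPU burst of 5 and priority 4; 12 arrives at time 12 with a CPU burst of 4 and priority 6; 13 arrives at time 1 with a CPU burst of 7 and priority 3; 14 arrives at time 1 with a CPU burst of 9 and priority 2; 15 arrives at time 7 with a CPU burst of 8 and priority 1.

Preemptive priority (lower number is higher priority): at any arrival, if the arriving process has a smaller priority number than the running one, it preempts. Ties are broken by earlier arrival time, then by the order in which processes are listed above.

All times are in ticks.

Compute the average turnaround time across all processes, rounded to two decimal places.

22.17

Gantt: | idle 0-1 | 14 1-7 | 15 7-15 | 14 15-18 | 13 18-25 | 11 25-30 | 10 30-39 | 12 39-43 |
Completion: 10=39  11=30  12=43  13=25  14=18  15=15
Turnaround (C−A): 10=34  11=19  12=31  13=24  14=17  15=8
Turnaround times: 10=34, 11=19, 12=31, 13=24, 14=17, 15=8
Average turnaround = (34+19+31+24+17+8) / 6 = 133/6 = 22.17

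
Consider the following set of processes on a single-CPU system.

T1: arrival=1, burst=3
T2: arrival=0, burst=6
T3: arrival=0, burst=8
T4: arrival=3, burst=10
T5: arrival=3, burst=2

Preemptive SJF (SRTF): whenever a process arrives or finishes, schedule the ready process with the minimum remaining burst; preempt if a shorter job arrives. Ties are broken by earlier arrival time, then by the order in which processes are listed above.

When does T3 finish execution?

Gantt: | T2 0-1 | T1 1-4 | T5 4-6 | T2 6-11 | T3 11-19 | T4 19-29 |
Completion: T1=4  T2=11  T3=19  T4=29  T5=6

19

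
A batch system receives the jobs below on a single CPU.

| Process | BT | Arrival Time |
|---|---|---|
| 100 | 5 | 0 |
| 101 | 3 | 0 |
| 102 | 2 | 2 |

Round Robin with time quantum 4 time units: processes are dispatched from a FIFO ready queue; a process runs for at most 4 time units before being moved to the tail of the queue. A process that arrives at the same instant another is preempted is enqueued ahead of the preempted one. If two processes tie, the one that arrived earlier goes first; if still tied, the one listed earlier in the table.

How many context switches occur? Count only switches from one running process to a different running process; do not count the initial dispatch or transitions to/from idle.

3

Gantt: | 100 0-4 | 101 4-7 | 102 7-9 | 100 9-10 |
Completion: 100=10  101=7  102=9
Turnaround (C−A): 100=10  101=7  102=7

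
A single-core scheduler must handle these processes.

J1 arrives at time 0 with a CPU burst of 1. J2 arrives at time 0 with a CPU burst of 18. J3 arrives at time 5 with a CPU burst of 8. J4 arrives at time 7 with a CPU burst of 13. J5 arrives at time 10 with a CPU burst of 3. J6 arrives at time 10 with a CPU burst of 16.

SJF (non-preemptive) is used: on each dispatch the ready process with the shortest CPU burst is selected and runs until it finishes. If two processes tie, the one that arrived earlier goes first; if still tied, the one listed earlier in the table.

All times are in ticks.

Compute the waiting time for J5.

Schedule: | J1 0-1 | J2 1-19 | J5 19-22 | J3 22-30 | J4 30-43 | J6 43-59 |
Completion: J1=1  J2=19  J3=30  J4=43  J5=22  J6=59
Turnaround (C−A): J1=1  J2=19  J3=25  J4=36  J5=12  J6=49
Waiting(J5) = turnaround − burst = 12 − 3 = 9

9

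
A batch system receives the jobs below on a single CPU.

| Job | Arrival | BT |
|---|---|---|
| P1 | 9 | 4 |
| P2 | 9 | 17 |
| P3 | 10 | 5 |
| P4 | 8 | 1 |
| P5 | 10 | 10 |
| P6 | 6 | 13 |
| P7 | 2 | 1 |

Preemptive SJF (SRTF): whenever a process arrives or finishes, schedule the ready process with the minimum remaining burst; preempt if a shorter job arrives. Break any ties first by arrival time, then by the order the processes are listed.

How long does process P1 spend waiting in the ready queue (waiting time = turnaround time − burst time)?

0

Gantt: | idle 0-2 | P7 2-3 | idle 3-6 | P6 6-8 | P4 8-9 | P1 9-13 | P3 13-18 | P5 18-28 | P6 28-39 | P2 39-56 |
Completion: P1=13  P2=56  P3=18  P4=9  P5=28  P6=39  P7=3
Turnaround (C−A): P1=4  P2=47  P3=8  P4=1  P5=18  P6=33  P7=1
Waiting(P1) = turnaround − burst = 4 − 4 = 0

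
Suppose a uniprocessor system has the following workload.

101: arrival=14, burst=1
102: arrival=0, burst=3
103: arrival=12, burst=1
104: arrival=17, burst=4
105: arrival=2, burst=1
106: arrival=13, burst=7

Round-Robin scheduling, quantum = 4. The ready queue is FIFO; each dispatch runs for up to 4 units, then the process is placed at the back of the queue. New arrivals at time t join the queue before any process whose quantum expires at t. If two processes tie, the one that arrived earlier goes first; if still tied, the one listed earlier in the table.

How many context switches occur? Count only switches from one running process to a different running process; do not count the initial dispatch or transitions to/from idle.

5

Timeline: | 102 0-3 | 105 3-4 | idle 4-12 | 103 12-13 | 106 13-17 | 101 17-18 | 104 18-22 | 106 22-25 |
Completion: 101=18  102=3  103=13  104=22  105=4  106=25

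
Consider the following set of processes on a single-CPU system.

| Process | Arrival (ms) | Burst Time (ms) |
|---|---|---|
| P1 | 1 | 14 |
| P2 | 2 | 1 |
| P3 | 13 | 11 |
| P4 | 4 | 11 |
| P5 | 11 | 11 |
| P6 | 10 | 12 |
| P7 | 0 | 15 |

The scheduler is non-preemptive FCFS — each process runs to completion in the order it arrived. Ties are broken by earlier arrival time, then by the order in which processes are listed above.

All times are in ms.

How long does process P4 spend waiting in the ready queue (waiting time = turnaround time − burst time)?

Schedule: | P7 0-15 | P1 15-29 | P2 29-30 | P4 30-41 | P6 41-53 | P5 53-64 | P3 64-75 |
Completion: P1=29  P2=30  P3=75  P4=41  P5=64  P6=53  P7=15
Waiting(P4) = turnaround − burst = 37 − 11 = 26

26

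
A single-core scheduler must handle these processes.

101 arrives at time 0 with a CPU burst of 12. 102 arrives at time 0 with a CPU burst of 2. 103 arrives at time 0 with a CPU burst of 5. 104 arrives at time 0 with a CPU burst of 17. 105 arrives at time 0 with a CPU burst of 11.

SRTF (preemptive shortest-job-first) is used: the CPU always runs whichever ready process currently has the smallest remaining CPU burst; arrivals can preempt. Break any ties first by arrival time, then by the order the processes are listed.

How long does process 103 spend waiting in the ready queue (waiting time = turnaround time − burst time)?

Gantt: | 102 0-2 | 103 2-7 | 105 7-18 | 101 18-30 | 104 30-47 |
Completion: 101=30  102=2  103=7  104=47  105=18
Waiting(103) = turnaround − burst = 7 − 5 = 2

2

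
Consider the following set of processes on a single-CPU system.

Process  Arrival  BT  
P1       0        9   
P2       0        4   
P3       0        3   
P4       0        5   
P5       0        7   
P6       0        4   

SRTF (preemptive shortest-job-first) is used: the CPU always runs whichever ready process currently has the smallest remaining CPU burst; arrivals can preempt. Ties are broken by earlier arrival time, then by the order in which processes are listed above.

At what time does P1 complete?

32

Gantt: | P3 0-3 | P2 3-7 | P6 7-11 | P4 11-16 | P5 16-23 | P1 23-32 |
Completion: P1=32  P2=7  P3=3  P4=16  P5=23  P6=11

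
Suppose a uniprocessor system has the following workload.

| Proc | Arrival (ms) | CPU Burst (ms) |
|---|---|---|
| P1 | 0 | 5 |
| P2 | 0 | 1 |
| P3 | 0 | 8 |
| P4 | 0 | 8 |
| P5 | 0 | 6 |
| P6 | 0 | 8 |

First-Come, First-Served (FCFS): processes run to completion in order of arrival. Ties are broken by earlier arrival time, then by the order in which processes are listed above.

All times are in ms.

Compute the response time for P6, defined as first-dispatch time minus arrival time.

Gantt: | P1 0-5 | P2 5-6 | P3 6-14 | P4 14-22 | P5 22-28 | P6 28-36 |
Completion: P1=5  P2=6  P3=14  P4=22  P5=28  P6=36
Response(P6) = first start − arrival = 28 − 0 = 28

28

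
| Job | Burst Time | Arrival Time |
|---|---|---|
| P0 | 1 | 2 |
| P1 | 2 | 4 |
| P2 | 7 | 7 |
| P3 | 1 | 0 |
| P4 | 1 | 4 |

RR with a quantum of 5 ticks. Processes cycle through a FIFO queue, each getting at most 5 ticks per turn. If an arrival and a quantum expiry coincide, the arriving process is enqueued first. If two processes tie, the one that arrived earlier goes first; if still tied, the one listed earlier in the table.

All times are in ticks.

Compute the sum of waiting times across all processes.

Gantt: | P3 0-1 | idle 1-2 | P0 2-3 | idle 3-4 | P1 4-6 | P4 6-7 | P2 7-14 |
Completion: P0=3  P1=6  P2=14  P3=1  P4=7
Waiting = turnaround − burst: P0=0, P1=0, P2=0, P3=0, P4=2
Total waiting = 0 + 0 + 0 + 0 + 2 = 2

2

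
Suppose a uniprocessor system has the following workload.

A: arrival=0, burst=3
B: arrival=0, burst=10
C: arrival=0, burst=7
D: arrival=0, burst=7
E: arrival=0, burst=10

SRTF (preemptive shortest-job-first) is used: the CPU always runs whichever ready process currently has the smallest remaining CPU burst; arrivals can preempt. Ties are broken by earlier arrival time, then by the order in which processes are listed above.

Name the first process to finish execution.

A

Gantt: | A 0-3 | C 3-10 | D 10-17 | B 17-27 | E 27-37 |
Completion: A=3  B=27  C=10  D=17  E=37
Finish order: A → C → D → B → E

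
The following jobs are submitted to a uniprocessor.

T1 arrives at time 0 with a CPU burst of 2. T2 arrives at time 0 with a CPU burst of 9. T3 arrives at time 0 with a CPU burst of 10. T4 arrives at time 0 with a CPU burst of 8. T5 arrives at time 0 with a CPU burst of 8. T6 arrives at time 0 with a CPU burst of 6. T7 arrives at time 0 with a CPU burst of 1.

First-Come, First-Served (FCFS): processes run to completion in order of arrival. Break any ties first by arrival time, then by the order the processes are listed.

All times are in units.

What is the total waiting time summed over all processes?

Gantt: | T1 0-2 | T2 2-11 | T3 11-21 | T4 21-29 | T5 29-37 | T6 37-43 | T7 43-44 |
Completion: T1=2  T2=11  T3=21  T4=29  T5=37  T6=43  T7=44
Waiting = turnaround − burst: T1=0, T2=2, T3=11, T4=21, T5=29, T6=37, T7=43
Total waiting = 0 + 2 + 11 + 21 + 29 + 37 + 43 = 143

143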